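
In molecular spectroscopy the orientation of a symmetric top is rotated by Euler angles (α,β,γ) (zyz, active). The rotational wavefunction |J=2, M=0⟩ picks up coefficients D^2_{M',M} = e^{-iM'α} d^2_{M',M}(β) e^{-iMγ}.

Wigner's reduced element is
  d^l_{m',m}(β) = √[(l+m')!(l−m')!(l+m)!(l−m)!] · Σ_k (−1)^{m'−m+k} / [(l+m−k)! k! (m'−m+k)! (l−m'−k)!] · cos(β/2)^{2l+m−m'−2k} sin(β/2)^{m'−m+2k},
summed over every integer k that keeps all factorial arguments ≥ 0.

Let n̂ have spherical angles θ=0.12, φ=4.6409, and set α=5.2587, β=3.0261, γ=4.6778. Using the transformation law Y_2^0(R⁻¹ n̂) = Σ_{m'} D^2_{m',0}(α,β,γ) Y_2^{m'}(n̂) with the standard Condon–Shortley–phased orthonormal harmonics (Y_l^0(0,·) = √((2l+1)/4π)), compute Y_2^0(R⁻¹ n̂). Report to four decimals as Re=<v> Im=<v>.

Need the full column D^2_{m',0} for m'=−2..2 at α=5.2587, β=3.0261, γ=4.6778.
cos(β/2)=0.057714, sin(β/2)=0.998333
d^2_{-2,0}: single k=2 term ⇒ +0.008132;  D = -0.003742-0.007220i
d^2_{-1,0}: k∈[1..2] ⇒ +0.000470 -0.140665 = -0.140195;  D = -0.072837+0.119789i
d^2_{0,0}: k∈[0..2] ⇒ +0.000011 -0.013279 +0.993349 = +0.980081;  D = +0.980081+0.000000i
d^2_{1,0}: k∈[0..1] ⇒ -0.000470 +0.140665 = +0.140195;  D = +0.072837+0.119789i
d^2_{2,0}: single k=0 term ⇒ +0.008132;  D = -0.003742+0.007220i
Y_2^{m'}(θ=0.12,φ=4.6409) and Σ D·Y over m':
  (-0.0037-0.0072i)·(-0.0055-0.0008i)  (-0.0728+0.1198i)·(-0.0066+0.0916i)  (+0.9801+0.0000i)·(+0.6172+0.0000i)  (+0.0728+0.1198i)·(+0.0066+0.0916i)  (-0.0037+0.0072i)·(-0.0055+0.0008i)
Y_2^0(R⁻¹ n̂) = +0.583973-0.000000i

Re=0.5840 Im=0.0000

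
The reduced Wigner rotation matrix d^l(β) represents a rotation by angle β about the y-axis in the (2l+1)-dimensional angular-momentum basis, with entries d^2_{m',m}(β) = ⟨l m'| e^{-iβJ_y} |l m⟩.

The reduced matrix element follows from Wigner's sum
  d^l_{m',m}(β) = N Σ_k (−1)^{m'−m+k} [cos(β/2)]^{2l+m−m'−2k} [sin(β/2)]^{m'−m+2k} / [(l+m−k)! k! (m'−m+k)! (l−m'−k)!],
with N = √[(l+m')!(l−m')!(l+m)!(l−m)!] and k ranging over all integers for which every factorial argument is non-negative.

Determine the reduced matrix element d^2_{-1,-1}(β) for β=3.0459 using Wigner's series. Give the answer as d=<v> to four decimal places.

d=-0.0068

d^2_{-1,-1}(β=3.0459) via Wigner's sum:
c=cos(3.0459/2)=0.047828, s=sin(3.0459/2)=0.998856; N=√[1·6·1·6]=6.000000
Admissible k: 0..1 (factorial args all ≥0)
  k=0: (−1)^0·6.0000/(6)·0.0478^4·0.9989^0 = +0.000005
  k=1: (−1)^1·6.0000/(2)·0.0478^2·0.9989^2 = -0.006847
d^2_{-1,-1}(3.0459) = +0.000005 -0.006847 = -0.006842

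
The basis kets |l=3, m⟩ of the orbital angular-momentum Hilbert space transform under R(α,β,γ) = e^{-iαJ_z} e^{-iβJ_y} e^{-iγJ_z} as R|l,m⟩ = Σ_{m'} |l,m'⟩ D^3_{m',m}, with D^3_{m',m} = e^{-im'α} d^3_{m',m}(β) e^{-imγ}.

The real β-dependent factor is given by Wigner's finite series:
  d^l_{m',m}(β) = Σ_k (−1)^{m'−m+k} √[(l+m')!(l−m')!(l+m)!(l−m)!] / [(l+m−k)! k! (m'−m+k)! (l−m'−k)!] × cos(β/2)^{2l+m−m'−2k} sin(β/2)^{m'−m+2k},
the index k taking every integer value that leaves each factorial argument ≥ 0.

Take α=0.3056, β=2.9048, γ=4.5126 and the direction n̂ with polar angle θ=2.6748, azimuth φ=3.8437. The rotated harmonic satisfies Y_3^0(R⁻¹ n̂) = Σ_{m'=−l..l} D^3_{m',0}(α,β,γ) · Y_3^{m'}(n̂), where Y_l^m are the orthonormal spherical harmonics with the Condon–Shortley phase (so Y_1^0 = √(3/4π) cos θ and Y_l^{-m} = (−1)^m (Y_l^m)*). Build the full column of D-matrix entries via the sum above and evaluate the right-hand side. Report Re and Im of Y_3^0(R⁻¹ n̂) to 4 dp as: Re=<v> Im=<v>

Re=-0.0086 Im=0.0000

Need the full column D^3_{m',0} for m'=−3..3 at α=0.3056, β=2.9048, γ=4.5126.
cos(β/2)=0.118120, sin(β/2)=0.992999
d^3_{-3,0}: single k=3 term ⇒ +0.007217;  D = +0.004390+0.005728i
d^3_{-2,0}: k∈[2..3] ⇒ +0.001051 -0.074302 = -0.073251;  D = -0.059990-0.042035i
d^3_{-1,0}: k∈[1..3] ⇒ +0.000079 -0.016770 +0.395056 = +0.378365;  D = +0.360834+0.113837i
d^3_{0,0}: k∈[0..3] ⇒ +0.000003 -0.001728 +0.122091 -0.958724 = -0.838358;  D = -0.838358+0.000000i
d^3_{1,0}: k∈[0..2] ⇒ -0.000079 +0.016770 -0.395056 = -0.378365;  D = -0.360834+0.113837i
d^3_{2,0}: k∈[0..1] ⇒ +0.001051 -0.074302 = -0.073251;  D = -0.059990+0.042035i
d^3_{3,0}: single k=0 term ⇒ -0.007217;  D = -0.004390+0.005728i
Y_3^{m'}(θ=2.6748,φ=3.8437) and Σ D·Y over m':
  (+0.0044+0.0057i)·(+0.0194+0.0327i)  (-0.0600-0.0420i)·(-0.0306+0.1823i)  (+0.3608+0.1138i)·(-0.3317+0.2806i)  (-0.8384+0.0000i)·(-0.3291+0.0000i)  (-0.3608+0.1138i)·(+0.3317+0.2806i)  (-0.0600+0.0420i)·(-0.0306-0.1823i)  (-0.0044+0.0057i)·(-0.0194+0.0327i)
Y_3^0(R⁻¹ n̂) = -0.008619+0.000000i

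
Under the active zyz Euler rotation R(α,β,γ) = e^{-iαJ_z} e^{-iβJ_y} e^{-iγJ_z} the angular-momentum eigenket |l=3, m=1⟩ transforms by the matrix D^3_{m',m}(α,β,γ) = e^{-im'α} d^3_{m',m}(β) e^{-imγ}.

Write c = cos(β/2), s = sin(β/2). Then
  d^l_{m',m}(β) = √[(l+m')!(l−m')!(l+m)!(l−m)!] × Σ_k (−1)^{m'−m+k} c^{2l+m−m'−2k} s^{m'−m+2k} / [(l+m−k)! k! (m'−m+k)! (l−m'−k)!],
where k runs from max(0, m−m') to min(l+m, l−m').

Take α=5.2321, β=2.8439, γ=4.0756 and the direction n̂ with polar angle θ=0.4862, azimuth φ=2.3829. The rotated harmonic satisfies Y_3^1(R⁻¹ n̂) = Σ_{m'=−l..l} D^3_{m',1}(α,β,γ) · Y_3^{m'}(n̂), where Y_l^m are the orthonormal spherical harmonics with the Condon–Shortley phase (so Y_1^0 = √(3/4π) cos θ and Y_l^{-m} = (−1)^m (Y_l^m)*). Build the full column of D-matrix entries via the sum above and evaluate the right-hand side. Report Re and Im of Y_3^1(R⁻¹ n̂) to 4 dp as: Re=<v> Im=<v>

Re=-0.0099 Im=-0.2624

Need the full column D^3_{m',1} for m'=−3..3 at α=5.2321, β=2.8439, γ=4.0756.
cos(β/2)=0.148297, sin(β/2)=0.988943
d^3_{-3,1}: single k=4 term ⇒ +0.081470;  D = +0.047676-0.066063i
d^3_{-2,1}: k∈[3..4] ⇒ +0.019950 -0.443598 = -0.423648;  D = -0.421296-0.044576i
d^3_{-1,1}: k∈[2..4] ⇒ +0.002838 -0.168283 +0.935464 = +0.770019;  D = +0.309968+0.704875i
d^3_{0,1}: k∈[1..3] ⇒ +0.000246 -0.032781 +0.485937 = +0.453401;  D = -0.269600+0.364539i
d^3_{1,1}: k∈[0..2] ⇒ +0.000011 -0.003784 +0.126213 = +0.122439;  D = -0.121601-0.014302i
d^3_{2,1}: k∈[0..1] ⇒ -0.000224 +0.019950 = +0.019726;  D = -0.007729-0.018148i
d^3_{3,1}: single k=0 term ⇒ +0.001832;  D = +0.001106-0.001460i
Y_3^{m'}(θ=0.4862,φ=2.3829) and Σ D·Y over m':
  (+0.0477-0.0661i)·(+0.0276-0.0324i)  (-0.4213-0.0446i)·(+0.0105+0.1970i)  (+0.3100+0.7049i)·(-0.3187-0.3021i)  (-0.2696+0.3645i)·(+0.2997+0.0000i)  (-0.1216-0.0143i)·(+0.3187-0.3021i)  (-0.0077-0.0181i)·(+0.0105-0.1970i)  (+0.0011-0.0015i)·(-0.0276-0.0324i)
Y_3^1(R⁻¹ n̂) = -0.009908-0.262396i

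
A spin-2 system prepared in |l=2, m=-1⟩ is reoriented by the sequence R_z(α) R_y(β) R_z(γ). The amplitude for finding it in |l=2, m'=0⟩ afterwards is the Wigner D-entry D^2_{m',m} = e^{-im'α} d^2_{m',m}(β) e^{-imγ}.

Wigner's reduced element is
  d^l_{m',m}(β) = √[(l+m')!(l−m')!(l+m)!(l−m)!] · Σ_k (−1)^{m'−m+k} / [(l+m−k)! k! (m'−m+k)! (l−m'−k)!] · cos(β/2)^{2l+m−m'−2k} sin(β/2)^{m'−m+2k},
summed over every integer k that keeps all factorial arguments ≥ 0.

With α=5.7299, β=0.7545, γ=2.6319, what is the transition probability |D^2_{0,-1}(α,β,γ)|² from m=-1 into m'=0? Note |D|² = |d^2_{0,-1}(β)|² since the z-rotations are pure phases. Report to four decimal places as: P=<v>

P=0.3736

First d^2_{0,-1}(β=0.7545), then the phase factors e^{-i(0)α} and e^{-i(-1)γ}:
With c≡cos(β/2)=0.929681 and s≡sin(β/2)=0.368365, N=[2·2·1·6]^{1/2}=4.898979
k∈{0,1} keeps every argument non-negative
  k=0: (−1)^1·4.8990/(2)·0.9297^3·0.3684^1 = -0.725031
  k=1: (−1)^2·4.8990/(2)·0.9297^1·0.3684^3 = +0.113827
d^2_{0,-1}(0.7545) = -0.725031 +0.113827 = -0.611204
|D^2_{0,-1}|² = |d^2_{0,-1}(β)|² = (-0.611204)² = 0.373570 (the z-rotation phases have unit modulus)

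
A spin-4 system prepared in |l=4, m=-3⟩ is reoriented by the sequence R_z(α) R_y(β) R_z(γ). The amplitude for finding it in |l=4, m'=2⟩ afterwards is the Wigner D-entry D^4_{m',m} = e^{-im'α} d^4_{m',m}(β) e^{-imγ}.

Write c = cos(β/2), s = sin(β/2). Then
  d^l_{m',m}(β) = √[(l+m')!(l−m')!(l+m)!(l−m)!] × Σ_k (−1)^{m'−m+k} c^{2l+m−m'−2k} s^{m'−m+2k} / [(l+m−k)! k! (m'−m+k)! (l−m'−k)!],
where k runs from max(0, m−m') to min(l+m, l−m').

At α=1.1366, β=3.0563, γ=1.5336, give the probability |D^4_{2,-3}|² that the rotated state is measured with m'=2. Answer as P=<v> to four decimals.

P=0.0249

D^4_{2,-3}(1.1366,3.0563,1.5336) = e^{-i·2·1.1366}·d^4_{2,-3}(3.0563)·e^{-i·-3·1.5336}. Compute d first:
With c≡cos(β/2)=0.042633 and s≡sin(β/2)=0.999091, N=[720·2·1·5040]^{1/2}=2693.993318
The bounds max(0,m−m')=0 and min(l+m,l−m')=1 give 2 terms
  k=0: (−1)^5·2693.9933/(240)·0.0426^3·0.9991^5 = -0.000866
  k=1: (−1)^6·2693.9933/(720)·0.0426^1·0.9991^7 = +0.158507
d^4_{2,-3}(3.0563) = -0.000866 +0.158507 = +0.157641
|D^4_{2,-3}|² = |d^4_{2,-3}(β)|² = (+0.157641)² = 0.024851 (the z-rotation phases have unit modulus)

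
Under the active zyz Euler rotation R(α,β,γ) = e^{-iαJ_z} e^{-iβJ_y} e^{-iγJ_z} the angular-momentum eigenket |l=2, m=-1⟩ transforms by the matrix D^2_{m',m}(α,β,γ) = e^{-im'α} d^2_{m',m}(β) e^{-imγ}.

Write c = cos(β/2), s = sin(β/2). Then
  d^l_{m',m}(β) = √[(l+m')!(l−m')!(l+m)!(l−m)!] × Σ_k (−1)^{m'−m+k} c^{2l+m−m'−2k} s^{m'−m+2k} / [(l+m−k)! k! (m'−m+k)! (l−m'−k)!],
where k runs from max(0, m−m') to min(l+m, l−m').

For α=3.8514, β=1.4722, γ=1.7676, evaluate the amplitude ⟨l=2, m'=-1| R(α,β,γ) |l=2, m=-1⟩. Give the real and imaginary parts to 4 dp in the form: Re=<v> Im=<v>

D^2_{-1,-1}(3.8514,1.4722,1.7676) = e^{-i·-1·3.8514}·d^2_{-1,-1}(1.4722)·e^{-i·-1·1.7676}. Compute d first:
c=cos(1.4722/2)=0.741093, s=sin(1.4722/2)=0.671403; N=√[1·6·1·6]=6.000000
The bounds max(0,m−m')=0 and min(l+m,l−m')=1 give 2 terms
  k=0: (−1)^0·6.0000/(6)·0.7411^4·0.6714^0 = +0.301641
  k=1: (−1)^1·6.0000/(2)·0.7411^2·0.6714^2 = -0.742733
d^2_{-1,-1}(1.4722) = +0.301641 -0.742733 = -0.441092
Phases: e^{-i·(-1)·3.8514}=-0.758487-0.651688i, e^{-i·(-1)·1.7676}=-0.195536+0.980697i ⇒ D=-0.347324+0.271897i

Re=-0.3473 Im=0.2719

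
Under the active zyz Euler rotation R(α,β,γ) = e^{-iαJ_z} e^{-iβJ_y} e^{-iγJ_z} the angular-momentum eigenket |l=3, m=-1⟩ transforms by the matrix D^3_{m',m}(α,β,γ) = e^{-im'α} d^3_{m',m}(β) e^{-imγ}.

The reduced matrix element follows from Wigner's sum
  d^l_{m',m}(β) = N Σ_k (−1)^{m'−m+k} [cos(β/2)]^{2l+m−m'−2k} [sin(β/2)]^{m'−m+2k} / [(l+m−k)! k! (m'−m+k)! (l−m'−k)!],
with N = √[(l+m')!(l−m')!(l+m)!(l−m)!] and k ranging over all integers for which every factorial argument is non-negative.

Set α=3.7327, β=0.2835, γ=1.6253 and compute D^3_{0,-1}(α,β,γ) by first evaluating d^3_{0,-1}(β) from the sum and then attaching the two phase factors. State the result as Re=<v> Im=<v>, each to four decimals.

Split into d^3_{0,-1}(β=0.2835) × two z-phases.
With c≡cos(β/2)=0.989970 and s≡sin(β/2)=0.141276, N=[6·6·2·24]^{1/2}=41.569219
The bounds max(0,m−m')=0 and min(l+m,l−m')=2 give 3 terms
  k=0: (−1)^1·41.5692/(12)·0.9900^5·0.1413^1 = -0.465339
  k=1: (−1)^2·41.5692/(4)·0.9900^3·0.1413^3 = +0.028430
  k=2: (−1)^3·41.5692/(12)·0.9900^1·0.1413^5 = -0.000193
d^3_{0,-1}(0.2835) = -0.465339 +0.028430 -0.000193 = -0.437101
D = (+1.000000+0.000000i)·(-0.437101)·(-0.054477+0.998515i) = +0.023812-0.436452i

Re=0.0238 Im=-0.4365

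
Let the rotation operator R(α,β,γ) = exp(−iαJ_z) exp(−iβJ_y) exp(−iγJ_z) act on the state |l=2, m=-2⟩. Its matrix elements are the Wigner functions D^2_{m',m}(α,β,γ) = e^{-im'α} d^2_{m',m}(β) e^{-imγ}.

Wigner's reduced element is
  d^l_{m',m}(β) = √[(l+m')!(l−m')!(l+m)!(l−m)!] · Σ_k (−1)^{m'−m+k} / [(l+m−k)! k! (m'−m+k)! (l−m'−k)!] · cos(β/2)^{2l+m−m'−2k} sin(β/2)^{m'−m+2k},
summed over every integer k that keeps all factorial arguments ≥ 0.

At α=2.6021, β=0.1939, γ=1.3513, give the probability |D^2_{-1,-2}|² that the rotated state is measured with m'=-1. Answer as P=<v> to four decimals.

P=0.0364

First d^2_{-1,-2}(β=0.1939), then the phase factors e^{-i(-1)α} and e^{-i(-2)γ}:
With c≡cos(β/2)=0.995304 and s≡sin(β/2)=0.096798, N=[1·6·1·24]^{1/2}=12.000000
k: max(0,(-2)−(-1))=0 … min(2+(-2),2−(-1))=0
  k=0: (−1)^1·12.0000/(6)·0.9953^3·0.0968^1 = -0.190882
d^2_{-1,-2}(0.1939) = -0.190882
|D^2_{-1,-2}|² = |d^2_{-1,-2}(β)|² = (-0.190882)² = 0.036436 (the z-rotation phases have unit modulus)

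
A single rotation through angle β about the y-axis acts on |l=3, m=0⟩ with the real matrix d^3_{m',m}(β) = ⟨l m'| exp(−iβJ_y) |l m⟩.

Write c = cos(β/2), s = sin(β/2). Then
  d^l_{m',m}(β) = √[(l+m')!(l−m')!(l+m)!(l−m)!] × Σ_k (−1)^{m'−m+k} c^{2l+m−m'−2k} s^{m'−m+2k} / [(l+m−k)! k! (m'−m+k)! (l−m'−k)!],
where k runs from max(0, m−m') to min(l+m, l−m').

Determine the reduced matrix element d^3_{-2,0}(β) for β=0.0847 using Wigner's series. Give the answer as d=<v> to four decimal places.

d^3_{-2,0}(β=0.0847) via Wigner's sum:
c=cos(0.0847/2)=0.999103, s=sin(0.0847/2)=0.042337; N=√[1·120·6·6]=65.726707
Admissible k: 2..3 (factorial args all ≥0)
  k=2: (−1)^0·65.7267/(12)·0.9991^4·0.0423^2 = +0.009782
  k=3: (−1)^1·65.7267/(12)·0.9991^2·0.0423^4 = -0.000018
d^3_{-2,0}(0.0847) = +0.009782 -0.000018 = +0.009765

d=0.0098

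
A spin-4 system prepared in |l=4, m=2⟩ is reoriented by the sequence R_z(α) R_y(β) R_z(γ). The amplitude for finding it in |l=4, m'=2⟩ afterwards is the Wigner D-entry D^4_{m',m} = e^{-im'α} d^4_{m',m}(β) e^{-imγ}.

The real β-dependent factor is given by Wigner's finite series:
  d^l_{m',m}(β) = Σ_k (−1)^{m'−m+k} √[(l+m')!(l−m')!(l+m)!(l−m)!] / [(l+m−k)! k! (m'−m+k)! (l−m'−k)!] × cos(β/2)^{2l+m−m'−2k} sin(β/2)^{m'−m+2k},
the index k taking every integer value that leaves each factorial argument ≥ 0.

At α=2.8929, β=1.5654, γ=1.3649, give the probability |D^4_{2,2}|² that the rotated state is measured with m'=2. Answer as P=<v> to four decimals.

D^4_{2,2}(2.8929,1.5654,1.3649) = e^{-i·2·2.8929}·d^4_{2,2}(1.5654)·e^{-i·2·1.3649}. Compute d first:
With c≡cos(β/2)=0.709012 and s≡sin(β/2)=0.705196, N=[720·2·720·2]^{1/2}=1440.000000
k∈{0,1,2} keeps every argument non-negative
  k=0: (−1)^0·1440.0000/(1440)·0.7090^8·0.7052^0 = +0.063860
  k=1: (−1)^1·1440.0000/(120)·0.7090^6·0.7052^2 = -0.758094
  k=2: (−1)^2·1440.0000/(96)·0.7090^4·0.7052^4 = +0.937445
d^4_{2,2}(1.5654) = +0.063860 -0.758094 +0.937445 = +0.243211
|D^4_{2,2}|² = |d^4_{2,2}(β)|² = (+0.243211)² = 0.059152 (the z-rotation phases have unit modulus)

P=0.0592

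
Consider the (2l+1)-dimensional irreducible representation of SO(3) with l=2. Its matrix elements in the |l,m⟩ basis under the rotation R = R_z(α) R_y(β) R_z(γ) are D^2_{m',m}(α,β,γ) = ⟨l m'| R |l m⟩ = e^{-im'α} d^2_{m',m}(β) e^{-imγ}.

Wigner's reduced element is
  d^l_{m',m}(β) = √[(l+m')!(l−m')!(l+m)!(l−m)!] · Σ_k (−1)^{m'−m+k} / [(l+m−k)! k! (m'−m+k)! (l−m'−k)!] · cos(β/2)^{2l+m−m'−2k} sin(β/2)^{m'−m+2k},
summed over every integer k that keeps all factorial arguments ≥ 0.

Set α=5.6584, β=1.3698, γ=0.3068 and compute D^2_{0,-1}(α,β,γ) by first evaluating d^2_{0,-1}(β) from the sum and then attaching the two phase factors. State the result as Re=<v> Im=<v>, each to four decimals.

Split into d^2_{0,-1}(β=1.3698) × two z-phases.
Half-angle: c=0.774482, s=0.632596. N=√(2·2·1·6)=4.898979
The bounds max(0,m−m')=0 and min(l+m,l−m')=1 give 2 terms
  k=0: (−1)^1·4.8990/(2)·0.7745^3·0.6326^1 = -0.719840
  k=1: (−1)^2·4.8990/(2)·0.7745^1·0.6326^3 = +0.480248
d^2_{0,-1}(1.3698) = -0.719840 +0.480248 = -0.239593
Phases: e^{-i·(0)·5.6584}=+1.000000+0.000000i, e^{-i·(-1)·0.3068}=+0.953305+0.302010i ⇒ D=-0.228405-0.072359i

Re=-0.2284 Im=-0.0724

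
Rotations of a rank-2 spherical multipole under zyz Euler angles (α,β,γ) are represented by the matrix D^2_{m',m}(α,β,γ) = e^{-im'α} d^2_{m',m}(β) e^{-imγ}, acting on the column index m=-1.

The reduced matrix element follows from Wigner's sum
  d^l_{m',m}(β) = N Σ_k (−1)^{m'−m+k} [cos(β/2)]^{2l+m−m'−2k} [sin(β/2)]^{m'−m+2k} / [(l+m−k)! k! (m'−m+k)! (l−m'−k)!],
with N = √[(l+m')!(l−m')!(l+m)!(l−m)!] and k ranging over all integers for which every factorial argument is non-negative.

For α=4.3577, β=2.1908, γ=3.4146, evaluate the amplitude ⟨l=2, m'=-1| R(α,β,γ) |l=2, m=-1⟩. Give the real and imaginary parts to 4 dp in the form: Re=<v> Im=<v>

Split into d^2_{-1,-1}(β=2.1908) × two z-phases.
Half-angle: c=0.457691, s=0.889111. N=√(1·6·1·6)=6.000000
k∈{0,1} keeps every argument non-negative
  k=0: (−1)^0·6.0000/(6)·0.4577^4·0.8891^0 = +0.043882
  k=1: (−1)^1·6.0000/(2)·0.4577^2·0.8891^2 = -0.496796
d^2_{-1,-1}(2.1908) = +0.043882 -0.496796 = -0.452914
D = (-0.347299-0.937755i)·(-0.452914)·(-0.962964-0.269629i) = -0.036954-0.451404i

Re=-0.0370 Im=-0.4514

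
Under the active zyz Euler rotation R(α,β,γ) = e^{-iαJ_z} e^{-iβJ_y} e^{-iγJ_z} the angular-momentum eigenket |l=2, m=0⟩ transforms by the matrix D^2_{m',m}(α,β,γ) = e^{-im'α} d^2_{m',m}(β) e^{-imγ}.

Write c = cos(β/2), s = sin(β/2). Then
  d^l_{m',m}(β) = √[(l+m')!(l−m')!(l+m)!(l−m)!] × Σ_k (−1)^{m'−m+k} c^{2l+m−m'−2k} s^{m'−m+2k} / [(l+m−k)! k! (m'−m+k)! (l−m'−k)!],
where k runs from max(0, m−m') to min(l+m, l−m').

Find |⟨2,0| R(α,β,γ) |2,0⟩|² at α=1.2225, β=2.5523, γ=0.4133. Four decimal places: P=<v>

P=0.2880

First d^2_{0,0}(β=2.5523), then the phase factors e^{-i(0)α} and e^{-i(0)γ}:
c=cos(2.5523/2)=0.290401, s=sin(2.5523/2)=0.956905; N=√[2·2·2·2]=4.000000
k: max(0,(0)−(0))=0 … min(2+(0),2−(0))=2
  k=0: (−1)^0·4.0000/(4)·0.2904^4·0.9569^0 = +0.007112
  k=1: (−1)^1·4.0000/(1)·0.2904^2·0.9569^2 = -0.308884
  k=2: (−1)^2·4.0000/(4)·0.2904^0·0.9569^4 = +0.838446
d^2_{0,0}(2.5523) = +0.007112 -0.308884 +0.838446 = +0.536674
|D^2_{0,0}|² = |d^2_{0,0}(β)|² = (+0.536674)² = 0.288019 (the z-rotation phases have unit modulus)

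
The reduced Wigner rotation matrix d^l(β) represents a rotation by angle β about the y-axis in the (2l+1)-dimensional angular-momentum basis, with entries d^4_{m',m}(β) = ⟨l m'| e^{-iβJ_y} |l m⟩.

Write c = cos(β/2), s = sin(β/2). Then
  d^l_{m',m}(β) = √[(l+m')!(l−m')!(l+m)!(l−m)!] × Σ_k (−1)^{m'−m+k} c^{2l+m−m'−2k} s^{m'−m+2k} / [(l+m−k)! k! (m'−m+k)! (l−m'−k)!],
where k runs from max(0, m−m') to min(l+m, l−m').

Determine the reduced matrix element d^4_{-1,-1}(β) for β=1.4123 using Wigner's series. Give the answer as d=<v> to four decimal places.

d=0.2373

d^4_{-1,-1}(β=1.4123) via Wigner's sum:
Half-angle: c=0.760866, s=0.648909. N=√(6·120·6·120)=720.000000
k∈{0,1,2,3} keeps every argument non-negative
  k=0: (−1)^0·720.0000/(720)·0.7609^8·0.6489^0 = +0.112322
  k=1: (−1)^1·720.0000/(48)·0.7609^6·0.6489^2 = -1.225484
  k=2: (−1)^2·720.0000/(24)·0.7609^4·0.6489^4 = +1.782746
  k=3: (−1)^3·720.0000/(72)·0.7609^2·0.6489^6 = -0.432235
d^4_{-1,-1}(1.4123) = +0.112322 -1.225484 +1.782746 -0.432235 = +0.237349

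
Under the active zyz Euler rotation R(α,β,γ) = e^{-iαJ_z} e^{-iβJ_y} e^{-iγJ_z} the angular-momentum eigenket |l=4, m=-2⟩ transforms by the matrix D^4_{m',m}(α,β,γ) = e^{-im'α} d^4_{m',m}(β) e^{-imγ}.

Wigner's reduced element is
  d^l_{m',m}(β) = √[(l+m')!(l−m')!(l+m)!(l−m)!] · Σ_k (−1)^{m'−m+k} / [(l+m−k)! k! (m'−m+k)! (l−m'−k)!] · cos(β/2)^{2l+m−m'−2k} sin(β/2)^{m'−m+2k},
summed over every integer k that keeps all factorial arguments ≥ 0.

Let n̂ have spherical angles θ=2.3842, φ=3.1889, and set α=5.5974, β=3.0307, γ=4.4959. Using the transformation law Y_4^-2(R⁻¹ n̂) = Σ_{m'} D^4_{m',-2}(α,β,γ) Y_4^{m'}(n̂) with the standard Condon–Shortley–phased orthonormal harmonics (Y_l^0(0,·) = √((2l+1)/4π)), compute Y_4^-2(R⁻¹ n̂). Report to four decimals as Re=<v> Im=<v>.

Need the full column D^4_{m',-2} for m'=−4..4 at α=5.5974, β=3.0307, γ=4.4959.
cos(β/2)=0.055418, sin(β/2)=0.998463
d^4_{-4,-2}: single k=2 term ⇒ +0.000000;  D = +0.000000-0.000000i
d^4_{-3,-2}: k∈[1..2] ⇒ +0.000000 -0.000006 = -0.000006;  D = -0.000005-0.000004i
d^4_{-2,-2}: k∈[0..2] ⇒ +0.000000 -0.000000 +0.000141 = +0.000140;  D = +0.000032+0.000136i
d^4_{-1,-2}: k∈[0..2] ⇒ -0.000000 +0.000011 -0.002389 = -0.002377;  D = +0.001038-0.002139i
d^4_{0,-2}: k∈[0..2] ⇒ +0.000000 -0.000237 +0.028868 = +0.028631;  D = -0.025989+0.012013i
d^4_{1,-2}: k∈[0..2] ⇒ -0.000007 +0.003583 -0.232601 = -0.229025;  D = +0.221746+0.057285i
d^4_{2,-2}: k∈[0..2] ⇒ +0.000141 -0.036515 +0.987772 = +0.951397;  D = -0.562203-0.767518i
d^4_{3,-2}: k∈[0..1] ⇒ -0.001896 +0.205135 = +0.203239;  D = +0.010885-0.202947i
d^4_{4,-2}: single k=0 term ⇒ +0.016102;  D = +0.010850-0.011897i
Y_4^{m'}(θ=2.3842,φ=3.1889) and Σ D·Y over m':
  (+0.0000-0.0000i)·(+0.0968-0.0185i)  (-0.0000-0.0000i)·(+0.2920-0.0417i)  (+0.0000+0.0001i)·(+0.4238-0.0402i)  (+0.0010-0.0021i)·(+0.1642-0.0078i)  (-0.0260+0.0120i)·(-0.3261+0.0000i)  (+0.2217+0.0573i)·(-0.1642-0.0078i)  (-0.5622-0.7675i)·(+0.4238+0.0402i)  (+0.0109-0.2029i)·(-0.2920-0.0417i)  (+0.0108-0.0119i)·(+0.0968+0.0185i)
Y_4^-2(R⁻¹ n̂) = -0.245071-0.305367i

Re=-0.2451 Im=-0.3054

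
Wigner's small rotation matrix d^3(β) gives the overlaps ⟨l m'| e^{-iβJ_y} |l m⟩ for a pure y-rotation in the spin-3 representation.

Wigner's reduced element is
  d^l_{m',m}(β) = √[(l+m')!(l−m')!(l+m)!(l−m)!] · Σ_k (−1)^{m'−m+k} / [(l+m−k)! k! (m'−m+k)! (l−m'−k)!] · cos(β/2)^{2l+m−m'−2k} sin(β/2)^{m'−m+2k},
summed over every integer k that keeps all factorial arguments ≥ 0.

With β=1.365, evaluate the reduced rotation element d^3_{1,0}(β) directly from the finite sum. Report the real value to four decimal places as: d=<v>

d=0.3354

d^3_{1,0}(β=1.365) via Wigner's sum:
c=cos(1.365/2)=0.775998, s=sin(1.365/2)=0.630735; N=√[24·2·6·6]=41.569219
The bounds max(0,m−m')=0 and min(l+m,l−m')=2 give 3 terms
  k=0: (−1)^1·41.5692/(12)·0.7760^5·0.6307^1 = -0.614811
  k=1: (−1)^2·41.5692/(4)·0.7760^3·0.6307^3 = +1.218526
  k=2: (−1)^3·41.5692/(12)·0.7760^1·0.6307^5 = -0.268340
d^3_{1,0}(1.365) = -0.614811 +1.218526 -0.268340 = +0.335375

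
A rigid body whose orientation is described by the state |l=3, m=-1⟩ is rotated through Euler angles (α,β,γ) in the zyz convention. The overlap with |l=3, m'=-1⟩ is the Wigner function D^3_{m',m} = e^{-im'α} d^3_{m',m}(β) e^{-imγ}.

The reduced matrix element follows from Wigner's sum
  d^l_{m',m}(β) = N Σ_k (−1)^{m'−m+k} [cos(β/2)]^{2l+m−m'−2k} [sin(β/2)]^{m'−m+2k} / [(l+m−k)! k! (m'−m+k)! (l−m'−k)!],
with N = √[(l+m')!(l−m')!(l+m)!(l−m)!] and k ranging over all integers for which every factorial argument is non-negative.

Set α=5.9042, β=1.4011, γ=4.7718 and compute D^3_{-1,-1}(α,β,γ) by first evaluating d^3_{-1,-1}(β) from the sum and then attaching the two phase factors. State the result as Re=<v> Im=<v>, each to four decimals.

D^3_{-1,-1}(5.9042,1.4011,4.7718) = e^{-i·-1·5.9042}·d^3_{-1,-1}(1.4011)·e^{-i·-1·4.7718}. Compute d first:
Half-angle: c=0.764488, s=0.644638. N=√(2·24·2·24)=48.000000
k: max(0,(-1)−(-1))=0 … min(3+(-1),3−(-1))=2
  k=0: (−1)^0·48.0000/(48)·0.7645^6·0.6446^0 = +0.199629
  k=1: (−1)^1·48.0000/(6)·0.7645^4·0.6446^2 = -1.135545
  k=2: (−1)^2·48.0000/(8)·0.7645^2·0.6446^4 = +0.605559
d^3_{-1,-1}(1.4011) = +0.199629 -1.135545 +0.605559 = -0.330357
Phases: e^{-i·(-1)·5.9042}=+0.929041-0.369978i, e^{-i·(-1)·4.7718}=+0.059376-0.998236i ⇒ D=+0.103786+0.313631i

Re=0.1038 Im=0.3136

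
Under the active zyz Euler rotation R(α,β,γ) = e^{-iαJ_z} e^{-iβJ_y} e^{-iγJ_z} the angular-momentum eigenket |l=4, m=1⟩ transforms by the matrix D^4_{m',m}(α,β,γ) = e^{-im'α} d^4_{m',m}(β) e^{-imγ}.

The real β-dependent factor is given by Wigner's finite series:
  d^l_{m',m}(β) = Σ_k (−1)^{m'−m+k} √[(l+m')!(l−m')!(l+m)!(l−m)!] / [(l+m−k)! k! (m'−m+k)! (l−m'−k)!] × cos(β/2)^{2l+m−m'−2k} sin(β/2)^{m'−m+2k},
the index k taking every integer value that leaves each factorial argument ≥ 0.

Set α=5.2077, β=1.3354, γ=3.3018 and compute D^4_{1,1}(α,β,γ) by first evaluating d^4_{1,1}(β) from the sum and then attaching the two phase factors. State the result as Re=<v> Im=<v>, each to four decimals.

Re=-0.0764 Im=-0.0994

Split into d^4_{1,1}(β=1.3354) × two z-phases.
With c≡cos(β/2)=0.785248 and s≡sin(β/2)=0.619182, N=[120·6·120·6]^{1/2}=720.000000
k: max(0,(1)−(1))=0 … min(4+(1),4−(1))=3
  k=0: (−1)^0·720.0000/(720)·0.7852^8·0.6192^0 = +0.144562
  k=1: (−1)^1·720.0000/(48)·0.7852^6·0.6192^2 = -1.348242
  k=2: (−1)^2·720.0000/(24)·0.7852^4·0.6192^4 = +1.676565
  k=3: (−1)^3·720.0000/(72)·0.7852^2·0.6192^6 = -0.347473
d^4_{1,1}(1.3354) = +0.144562 -1.348242 +1.676565 -0.347473 = +0.125411
D = (+0.475305+0.879821i)·(+0.125411)·(-0.987194+0.159523i) = -0.076447-0.099418i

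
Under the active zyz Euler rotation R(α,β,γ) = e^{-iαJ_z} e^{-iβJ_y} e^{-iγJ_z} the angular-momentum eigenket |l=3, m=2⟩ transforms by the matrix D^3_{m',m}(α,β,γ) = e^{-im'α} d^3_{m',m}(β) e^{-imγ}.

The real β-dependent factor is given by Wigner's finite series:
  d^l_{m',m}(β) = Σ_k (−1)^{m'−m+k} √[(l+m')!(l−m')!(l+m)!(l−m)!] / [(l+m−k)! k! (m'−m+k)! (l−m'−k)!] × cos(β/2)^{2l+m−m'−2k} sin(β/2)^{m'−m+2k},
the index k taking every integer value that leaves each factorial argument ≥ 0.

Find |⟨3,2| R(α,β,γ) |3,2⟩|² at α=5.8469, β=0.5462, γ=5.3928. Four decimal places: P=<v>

P=0.2347

First d^3_{2,2}(β=0.5462), then the phase factors e^{-i(2)α} and e^{-i(2)γ}:
c=cos(0.5462/2)=0.962939, s=sin(0.5462/2)=0.269718; N=√[120·1·120·1]=120.000000
The bounds max(0,m−m')=0 and min(l+m,l−m')=1 give 2 terms
  k=0: (−1)^0·120.0000/(120)·0.9629^6·0.2697^0 = +0.797249
  k=1: (−1)^1·120.0000/(24)·0.9629^4·0.2697^2 = -0.312741
d^3_{2,2}(0.5462) = +0.797249 -0.312741 = +0.484507
|D^3_{2,2}|² = |d^3_{2,2}(β)|² = (+0.484507)² = 0.234747 (the z-rotation phases have unit modulus)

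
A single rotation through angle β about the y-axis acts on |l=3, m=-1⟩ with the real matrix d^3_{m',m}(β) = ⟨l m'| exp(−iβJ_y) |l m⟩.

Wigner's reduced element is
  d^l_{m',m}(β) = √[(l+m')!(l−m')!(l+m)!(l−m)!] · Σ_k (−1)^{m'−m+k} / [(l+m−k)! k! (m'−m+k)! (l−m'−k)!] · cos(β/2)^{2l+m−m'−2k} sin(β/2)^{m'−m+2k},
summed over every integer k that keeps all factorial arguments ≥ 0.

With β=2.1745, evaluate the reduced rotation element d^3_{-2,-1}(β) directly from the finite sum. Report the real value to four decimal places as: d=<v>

d^3_{-2,-1}(β=2.1745) via Wigner's sum:
Half-angle: c=0.464922, s=0.885352. N=√(1·120·2·24)=75.894664
Admissible k: 1..2 (factorial args all ≥0)
  k=1: (−1)^0·75.8947/(24)·0.4649^5·0.8854^1 = +0.060816
  k=2: (−1)^1·75.8947/(12)·0.4649^3·0.8854^3 = -0.441080
d^3_{-2,-1}(2.1745) = +0.060816 -0.441080 = -0.380264

d=-0.3803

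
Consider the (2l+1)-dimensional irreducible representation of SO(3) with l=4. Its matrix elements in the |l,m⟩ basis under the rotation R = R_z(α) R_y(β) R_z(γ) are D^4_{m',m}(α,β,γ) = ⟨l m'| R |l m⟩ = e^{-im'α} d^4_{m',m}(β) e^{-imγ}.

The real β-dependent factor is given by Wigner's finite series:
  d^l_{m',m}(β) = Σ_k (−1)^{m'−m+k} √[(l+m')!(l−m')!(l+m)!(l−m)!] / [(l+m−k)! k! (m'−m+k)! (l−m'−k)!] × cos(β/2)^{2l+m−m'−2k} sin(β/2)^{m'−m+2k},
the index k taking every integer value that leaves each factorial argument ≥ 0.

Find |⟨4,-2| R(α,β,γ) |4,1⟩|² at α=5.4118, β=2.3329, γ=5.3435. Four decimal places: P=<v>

First d^4_{-2,1}(β=2.3329), then the phase factors e^{-i(-2)α} and e^{-i(1)γ}:
With c≡cos(β/2)=0.393418 and s≡sin(β/2)=0.919360, N=[2·720·120·6]^{1/2}=1018.233765
The bounds max(0,m−m')=3 and min(l+m,l−m')=5 give 3 terms
  k=3: (−1)^0·1018.2338/(72)·0.3934^5·0.9194^3 = +0.103572
  k=4: (−1)^1·1018.2338/(48)·0.3934^3·0.9194^5 = -0.848391
  k=5: (−1)^2·1018.2338/(240)·0.3934^1·0.9194^7 = +0.926593
d^4_{-2,1}(2.3329) = +0.103572 -0.848391 +0.926593 = +0.181774
|D^4_{-2,1}|² = |d^4_{-2,1}(β)|² = (+0.181774)² = 0.033042 (the z-rotation phases have unit modulus)

P=0.0330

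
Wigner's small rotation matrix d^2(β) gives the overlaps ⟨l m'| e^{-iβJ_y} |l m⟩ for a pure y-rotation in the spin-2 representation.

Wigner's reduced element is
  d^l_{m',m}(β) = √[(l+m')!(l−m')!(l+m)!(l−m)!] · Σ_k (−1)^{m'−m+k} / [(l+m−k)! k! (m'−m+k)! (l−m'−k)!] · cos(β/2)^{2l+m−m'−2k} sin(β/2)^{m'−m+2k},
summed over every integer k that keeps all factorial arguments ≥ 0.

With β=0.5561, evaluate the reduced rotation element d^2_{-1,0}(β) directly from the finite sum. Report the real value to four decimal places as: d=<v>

d^2_{-1,0}(β=0.5561) via Wigner's sum:
With c≡cos(β/2)=0.961593 and s≡sin(β/2)=0.274481, N=[1·6·2·2]^{1/2}=4.898979
The bounds max(0,m−m')=1 and min(l+m,l−m')=2 give 2 terms
  k=1: (−1)^0·4.8990/(2)·0.9616^3·0.2745^1 = +0.597807
  k=2: (−1)^1·4.8990/(2)·0.9616^1·0.2745^3 = -0.048708
d^2_{-1,0}(0.5561) = +0.597807 -0.048708 = +0.549099

d=0.5491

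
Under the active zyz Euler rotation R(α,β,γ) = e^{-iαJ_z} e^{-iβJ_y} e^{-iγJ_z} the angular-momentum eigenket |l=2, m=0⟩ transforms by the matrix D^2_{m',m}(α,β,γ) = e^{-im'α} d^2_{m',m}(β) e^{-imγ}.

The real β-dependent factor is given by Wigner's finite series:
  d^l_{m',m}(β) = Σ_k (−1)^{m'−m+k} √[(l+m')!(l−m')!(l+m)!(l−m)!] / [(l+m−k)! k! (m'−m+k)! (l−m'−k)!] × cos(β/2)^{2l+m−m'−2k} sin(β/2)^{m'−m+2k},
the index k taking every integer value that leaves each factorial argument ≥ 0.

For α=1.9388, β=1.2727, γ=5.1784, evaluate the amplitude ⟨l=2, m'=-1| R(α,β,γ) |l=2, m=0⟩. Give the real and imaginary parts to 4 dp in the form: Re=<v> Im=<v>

First d^2_{-1,0}(β=1.2727), then the phase factors e^{-i(-1)α} and e^{-i(0)γ}:
Half-angle: c=0.804270, s=0.594264. N=√(1·6·2·2)=4.898979
Admissible k: 1..2 (factorial args all ≥0)
  k=1: (−1)^0·4.8990/(2)·0.8043^3·0.5943^1 = +0.757288
  k=2: (−1)^1·4.8990/(2)·0.8043^1·0.5943^3 = -0.413443
d^2_{-1,0}(1.2727) = +0.757288 -0.413443 = +0.343845
D = (-0.359753+0.933047i)·(+0.343845)·(+1.000000+0.000000i) = -0.123699+0.320823i

Re=-0.1237 Im=0.3208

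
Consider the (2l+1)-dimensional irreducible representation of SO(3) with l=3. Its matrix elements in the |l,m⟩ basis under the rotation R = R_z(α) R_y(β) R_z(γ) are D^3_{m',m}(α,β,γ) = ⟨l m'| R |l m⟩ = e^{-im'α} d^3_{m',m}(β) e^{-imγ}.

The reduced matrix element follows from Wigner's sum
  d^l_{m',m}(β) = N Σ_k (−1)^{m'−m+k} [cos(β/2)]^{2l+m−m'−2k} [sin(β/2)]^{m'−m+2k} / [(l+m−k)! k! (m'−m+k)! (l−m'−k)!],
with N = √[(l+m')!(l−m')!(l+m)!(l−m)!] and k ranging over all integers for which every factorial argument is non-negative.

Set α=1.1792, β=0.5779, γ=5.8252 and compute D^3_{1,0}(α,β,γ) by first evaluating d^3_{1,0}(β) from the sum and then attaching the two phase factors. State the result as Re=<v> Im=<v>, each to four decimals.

Re=-0.2264 Im=0.5483

First d^3_{1,0}(β=0.5779), then the phase factors e^{-i(1)α} and e^{-i(0)γ}:
c=cos(0.5779/2)=0.958544, s=sin(0.5779/2)=0.284946; N=√[24·2·6·6]=41.569219
k: max(0,(0)−(1))=0 … min(3+(0),3−(1))=2
  k=0: (−1)^1·41.5692/(12)·0.9585^5·0.2849^1 = -0.798753
  k=1: (−1)^2·41.5692/(4)·0.9585^3·0.2849^3 = +0.211756
  k=2: (−1)^3·41.5692/(12)·0.9585^1·0.2849^5 = -0.006238
d^3_{1,0}(0.5779) = -0.798753 +0.211756 -0.006238 = -0.593235
D = (+0.381664-0.924301i)·(-0.593235)·(+1.000000+0.000000i) = -0.226417+0.548328i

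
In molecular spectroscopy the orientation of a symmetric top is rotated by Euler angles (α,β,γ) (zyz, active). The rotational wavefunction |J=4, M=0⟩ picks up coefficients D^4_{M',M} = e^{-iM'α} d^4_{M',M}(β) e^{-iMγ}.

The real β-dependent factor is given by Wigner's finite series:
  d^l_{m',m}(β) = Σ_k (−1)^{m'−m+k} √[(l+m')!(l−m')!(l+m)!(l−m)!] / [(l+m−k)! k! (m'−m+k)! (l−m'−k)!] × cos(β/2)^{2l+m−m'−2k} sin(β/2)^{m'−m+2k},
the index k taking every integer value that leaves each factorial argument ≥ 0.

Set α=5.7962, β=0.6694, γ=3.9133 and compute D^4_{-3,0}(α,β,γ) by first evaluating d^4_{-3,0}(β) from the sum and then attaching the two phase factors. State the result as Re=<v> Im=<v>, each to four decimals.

First d^4_{-3,0}(β=0.6694), then the phase factors e^{-i(-3)α} and e^{-i(0)γ}:
With c≡cos(β/2)=0.944509 and s≡sin(β/2)=0.328486, N=[1·5040·24·24]^{1/2}=1703.830978
Admissible k: 3..4 (factorial args all ≥0)
  k=3: (−1)^0·1703.8310/(144)·0.9445^5·0.3285^3 = +0.315242
  k=4: (−1)^1·1703.8310/(144)·0.9445^3·0.3285^5 = -0.038130
d^4_{-3,0}(0.6694) = +0.315242 -0.038130 = +0.277112
Attach z-rotation phases: D = e^{-i(-3)(5.7962)}·(+0.277112)·e^{-i(0)(3.9133)} = +0.030377-0.275442i

Re=0.0304 Im=-0.2754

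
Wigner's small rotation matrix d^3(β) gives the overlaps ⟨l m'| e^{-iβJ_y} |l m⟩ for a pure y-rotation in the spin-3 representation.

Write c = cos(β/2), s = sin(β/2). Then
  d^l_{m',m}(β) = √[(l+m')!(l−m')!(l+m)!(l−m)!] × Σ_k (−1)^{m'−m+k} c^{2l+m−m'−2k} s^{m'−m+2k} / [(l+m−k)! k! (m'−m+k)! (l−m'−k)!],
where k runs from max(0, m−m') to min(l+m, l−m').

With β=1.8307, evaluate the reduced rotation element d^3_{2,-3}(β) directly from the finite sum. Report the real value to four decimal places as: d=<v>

d^3_{2,-3}(β=1.8307) via Wigner's sum:
c=cos(1.8307/2)=0.609513, s=sin(1.8307/2)=0.792776; N=√[120·1·1·720]=293.938769
k: max(0,(-3)−(2))=0 … min(3+(-3),3−(2))=0
  k=0: (−1)^5·293.9388/(120)·0.6095^1·0.7928^5 = -0.467532
d^3_{2,-3}(1.8307) = -0.467532

d=-0.4675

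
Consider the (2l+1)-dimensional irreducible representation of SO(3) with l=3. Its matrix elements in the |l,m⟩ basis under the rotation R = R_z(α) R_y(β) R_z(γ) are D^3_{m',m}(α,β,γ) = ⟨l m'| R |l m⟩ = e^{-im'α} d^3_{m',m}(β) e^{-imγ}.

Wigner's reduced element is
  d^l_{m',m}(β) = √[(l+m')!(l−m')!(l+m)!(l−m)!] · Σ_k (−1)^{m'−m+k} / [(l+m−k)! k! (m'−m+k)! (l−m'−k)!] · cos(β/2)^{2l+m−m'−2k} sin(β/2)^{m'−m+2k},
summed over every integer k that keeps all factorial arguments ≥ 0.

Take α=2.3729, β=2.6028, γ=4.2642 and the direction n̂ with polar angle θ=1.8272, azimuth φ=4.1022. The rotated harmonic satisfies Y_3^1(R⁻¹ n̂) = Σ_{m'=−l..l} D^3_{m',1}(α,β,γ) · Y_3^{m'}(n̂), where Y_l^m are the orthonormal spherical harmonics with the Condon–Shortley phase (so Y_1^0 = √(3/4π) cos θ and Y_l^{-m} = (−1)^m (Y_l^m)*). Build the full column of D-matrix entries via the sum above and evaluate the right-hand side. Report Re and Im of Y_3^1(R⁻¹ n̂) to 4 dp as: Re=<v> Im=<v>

Need the full column D^3_{m',1} for m'=−3..3 at α=2.3729, β=2.6028, γ=4.2642.
cos(β/2)=0.266150, sin(β/2)=0.963932
d^3_{-3,1}: single k=4 term ⇒ +0.236855;  D = -0.227161+0.067069i
d^3_{-2,1}: k∈[3..4] ⇒ +0.106794 -0.700418 = -0.593624;  D = -0.526102-0.274965i
d^3_{-1,1}: k∈[2..4] ⇒ +0.027974 -0.489245 +0.802191 = +0.340919;  D = -0.107405-0.323558i
d^3_{0,1}: k∈[1..3] ⇒ +0.004459 -0.175480 +0.767269 = +0.596248;  D = -0.258375+0.537359i
d^3_{1,1}: k∈[0..2] ⇒ +0.000355 -0.037298 +0.366934 = +0.329991;  D = +0.309540-0.114366i
d^3_{2,1}: k∈[0..1] ⇒ -0.004071 +0.106794 = +0.102723;  D = -0.094013-0.041396i
d^3_{3,1}: single k=0 term ⇒ +0.018057;  D = +0.006820+0.016719i
Y_3^{m'}(θ=1.8272,φ=4.1022) and Σ D·Y over m':
  (-0.2272+0.0671i)·(+0.3650+0.0970i)  (-0.5261-0.2750i)·(+0.0833+0.2278i)  (-0.1074-0.3236i)·(+0.1215-0.1738i)  (-0.2584+0.5374i)·(+0.2535+0.0000i)  (+0.3095-0.1144i)·(-0.1215-0.1738i)  (-0.0940-0.0414i)·(+0.0833-0.2278i)  (+0.0068+0.0167i)·(-0.3650+0.0970i)
Y_3^1(R⁻¹ n̂) = -0.284227-0.052098i

Re=-0.2842 Im=-0.0521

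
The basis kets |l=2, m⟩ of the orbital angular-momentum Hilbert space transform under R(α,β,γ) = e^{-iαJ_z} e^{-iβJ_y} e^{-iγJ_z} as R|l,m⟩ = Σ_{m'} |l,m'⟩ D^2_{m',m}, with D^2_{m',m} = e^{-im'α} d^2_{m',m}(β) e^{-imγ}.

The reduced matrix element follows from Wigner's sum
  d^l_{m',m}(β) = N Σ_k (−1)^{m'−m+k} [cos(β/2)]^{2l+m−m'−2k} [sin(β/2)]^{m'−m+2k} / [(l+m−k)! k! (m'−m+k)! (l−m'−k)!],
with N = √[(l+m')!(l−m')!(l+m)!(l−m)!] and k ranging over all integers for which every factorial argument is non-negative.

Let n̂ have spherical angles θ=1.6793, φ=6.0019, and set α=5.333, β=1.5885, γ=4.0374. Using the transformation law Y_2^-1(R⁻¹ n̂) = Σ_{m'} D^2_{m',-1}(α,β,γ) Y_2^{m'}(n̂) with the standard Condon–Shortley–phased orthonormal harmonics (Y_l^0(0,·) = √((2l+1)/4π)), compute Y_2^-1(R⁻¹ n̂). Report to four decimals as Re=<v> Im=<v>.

Re=-0.3263 Im=0.1881

Need the full column D^2_{m',-1} for m'=−2..2 at α=5.333, β=1.5885, γ=4.0374.
cos(β/2)=0.700820, sin(β/2)=0.713338
d^2_{-2,-1}: single k=1 term ⇒ +0.491072;  D = -0.263439+0.414429i
d^2_{-1,-1}: k∈[0..1] ⇒ +0.241227 -0.749765 = -0.508538;  D = +0.507786-0.027640i
d^2_{0,-1}: k∈[0..1] ⇒ -0.601437 +0.623115 = +0.021678;  D = -0.013546-0.016924i
d^2_{1,-1}: k∈[0..1] ⇒ +0.749765 -0.258930 = +0.490835;  D = +0.133378-0.472366i
d^2_{2,-1}: single k=0 term ⇒ -0.508772;  D = -0.478721+0.172263i
Y_2^{m'}(θ=1.6793,φ=6.0019) and Σ D·Y over m':
  (-0.2634+0.4144i)·(+0.3229+0.2036i)  (+0.5078-0.0276i)·(-0.0799-0.0231i)  (-0.0135-0.0169i)·(-0.3043+0.0000i)  (+0.1334-0.4724i)·(+0.0799-0.0231i)  (-0.4787+0.1723i)·(+0.3229-0.2036i)
Y_2^-1(R⁻¹ n̂) = -0.326296+0.188098i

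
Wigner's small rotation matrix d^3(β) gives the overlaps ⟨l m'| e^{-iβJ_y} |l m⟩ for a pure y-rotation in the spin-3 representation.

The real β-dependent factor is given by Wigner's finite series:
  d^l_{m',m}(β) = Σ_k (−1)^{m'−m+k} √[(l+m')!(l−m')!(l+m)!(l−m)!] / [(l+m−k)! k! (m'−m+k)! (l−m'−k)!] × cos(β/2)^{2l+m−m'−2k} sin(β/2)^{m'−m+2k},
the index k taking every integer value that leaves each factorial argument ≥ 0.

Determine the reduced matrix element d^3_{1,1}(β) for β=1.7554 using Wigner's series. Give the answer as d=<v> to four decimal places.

d=0.1369

d^3_{1,1}(β=1.7554) via Wigner's sum:
c=cos(1.7554/2)=0.638922, s=sin(1.7554/2)=0.769271; N=√[24·2·24·2]=48.000000
k∈{0,1,2} keeps every argument non-negative
  k=0: (−1)^0·48.0000/(48)·0.6389^6·0.7693^0 = +0.068028
  k=1: (−1)^1·48.0000/(6)·0.6389^4·0.7693^2 = -0.788935
  k=2: (−1)^2·48.0000/(8)·0.6389^2·0.7693^4 = +0.857759
d^3_{1,1}(1.7554) = +0.068028 -0.788935 +0.857759 = +0.136853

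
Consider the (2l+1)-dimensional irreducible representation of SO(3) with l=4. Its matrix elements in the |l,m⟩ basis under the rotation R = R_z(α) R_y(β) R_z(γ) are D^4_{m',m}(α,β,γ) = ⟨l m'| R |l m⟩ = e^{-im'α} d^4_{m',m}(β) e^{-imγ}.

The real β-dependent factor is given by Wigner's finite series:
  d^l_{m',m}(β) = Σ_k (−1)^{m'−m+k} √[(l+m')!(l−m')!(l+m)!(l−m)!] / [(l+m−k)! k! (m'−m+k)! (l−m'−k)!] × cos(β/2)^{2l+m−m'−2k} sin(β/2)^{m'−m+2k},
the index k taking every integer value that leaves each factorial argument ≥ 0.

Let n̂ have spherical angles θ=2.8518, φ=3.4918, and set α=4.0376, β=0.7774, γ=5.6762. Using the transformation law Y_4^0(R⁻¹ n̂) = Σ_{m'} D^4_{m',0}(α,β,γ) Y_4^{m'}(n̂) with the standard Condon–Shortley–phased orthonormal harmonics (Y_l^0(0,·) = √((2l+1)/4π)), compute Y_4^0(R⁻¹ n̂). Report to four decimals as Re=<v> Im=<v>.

Need the full column D^4_{m',0} for m'=−4..4 at α=4.0376, β=0.7774, γ=5.6762.
cos(β/2)=0.925403, sin(β/2)=0.378986
d^4_{-4,0}: single k=4 term ⇒ +0.126579;  D = -0.114391-0.054194i
d^4_{-3,0}: k∈[3..4] ⇒ +0.437105 -0.073311 = +0.363794;  D = +0.327010-0.159406i
d^4_{-2,0}: k∈[2..4] ⇒ +0.855758 -0.382740 +0.024072 = +0.497090;  D = -0.109071+0.484977i
d^4_{-1,0}: k∈[1..4] ⇒ +0.985037 -0.991261 +0.166254 -0.004647 = +0.155383;  D = -0.097073-0.121329i
d^4_{0,0}: k∈[0..4] ⇒ +0.537831 -1.443277 +0.544649 -0.040599 +0.000426 = -0.400972;  D = -0.400972+0.000000i
d^4_{1,0}: k∈[0..3] ⇒ -0.985037 +0.991261 -0.166254 +0.004647 = -0.155383;  D = +0.097073-0.121329i
d^4_{2,0}: k∈[0..2] ⇒ +0.855758 -0.382740 +0.024072 = +0.497090;  D = -0.109071-0.484977i
d^4_{3,0}: k∈[0..1] ⇒ -0.437105 +0.073311 = -0.363794;  D = -0.327010-0.159406i
d^4_{4,0}: single k=0 term ⇒ +0.126579;  D = -0.114391+0.054194i
Y_4^{m'}(θ=2.8518,φ=3.4918) and Σ D·Y over m':
  (-0.1144-0.0542i)·(+0.0005-0.0029i)  (+0.3270-0.1594i)·(+0.0139-0.0243i)  (-0.1091+0.4850i)·(+0.1134-0.0956i)  (-0.0971-0.1213i)·(+0.4172-0.1524i)  (-0.4010+0.0000i)·(+0.5255+0.0000i)  (+0.0971-0.1213i)·(-0.4172-0.1524i)  (-0.1091-0.4850i)·(+0.1134+0.0956i)  (-0.3270-0.1594i)·(-0.0139-0.0243i)  (-0.1144+0.0542i)·(+0.0005+0.0029i)
Y_4^0(R⁻¹ n̂) = -0.259770-0.000000i

Re=-0.2598 Im=0.0000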